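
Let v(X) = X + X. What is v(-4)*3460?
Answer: -27680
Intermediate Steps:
v(X) = 2*X
v(-4)*3460 = (2*(-4))*3460 = -8*3460 = -27680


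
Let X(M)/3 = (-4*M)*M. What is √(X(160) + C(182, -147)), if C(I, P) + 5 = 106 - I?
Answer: I*√307281 ≈ 554.33*I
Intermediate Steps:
X(M) = -12*M² (X(M) = 3*((-4*M)*M) = 3*(-4*M²) = -12*M²)
C(I, P) = 101 - I (C(I, P) = -5 + (106 - I) = 101 - I)
√(X(160) + C(182, -147)) = √(-12*160² + (101 - 1*182)) = √(-12*25600 + (101 - 182)) = √(-307200 - 81) = √(-307281) = I*√307281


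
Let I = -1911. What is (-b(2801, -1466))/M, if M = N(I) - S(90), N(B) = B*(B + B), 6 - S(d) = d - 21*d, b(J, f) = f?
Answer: 733/3651018 ≈ 0.00020077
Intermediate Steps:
S(d) = 6 + 20*d (S(d) = 6 - (d - 21*d) = 6 - (-20)*d = 6 + 20*d)
N(B) = 2*B² (N(B) = B*(2*B) = 2*B²)
M = 7302036 (M = 2*(-1911)² - (6 + 20*90) = 2*3651921 - (6 + 1800) = 7303842 - 1*1806 = 7303842 - 1806 = 7302036)
(-b(2801, -1466))/M = -1*(-1466)/7302036 = 1466*(1/7302036) = 733/3651018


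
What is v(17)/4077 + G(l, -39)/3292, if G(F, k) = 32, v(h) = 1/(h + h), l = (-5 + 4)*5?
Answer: 1109767/114082614 ≈ 0.0097277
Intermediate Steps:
l = -5 (l = -1*5 = -5)
v(h) = 1/(2*h)
v(17)/4077 + G(l, -39)/3292 = ((1/2)/17)/4077 + 32/3292 = ((1/2)*(1/17))*(1/4077) + 32*(1/3292) = (1/34)*(1/4077) + 8/823 = 1/138618 + 8/823 = 1109767/114082614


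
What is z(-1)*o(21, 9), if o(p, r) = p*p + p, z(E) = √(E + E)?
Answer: 462*I*√2 ≈ 653.37*I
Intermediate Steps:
z(E) = √2*√E (z(E) = √(2*E) = √2*√E)
o(p, r) = p + p² (o(p, r) = p² + p = p + p²)
z(-1)*o(21, 9) = (√2*√(-1))*(21*(1 + 21)) = (√2*I)*(21*22) = (I*√2)*462 = 462*I*√2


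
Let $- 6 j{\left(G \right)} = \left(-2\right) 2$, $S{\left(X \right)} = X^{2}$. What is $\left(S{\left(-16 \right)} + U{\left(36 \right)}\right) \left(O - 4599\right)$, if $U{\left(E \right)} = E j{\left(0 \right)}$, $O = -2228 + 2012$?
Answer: $-1348200$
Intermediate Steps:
$j{\left(G \right)} = \frac{2}{3}$ ($j{\left(G \right)} = - \frac{\left(-2\right) 2}{6} = \left(- \frac{1}{6}\right) \left(-4\right) = \frac{2}{3}$)
$O = -216$
$U{\left(E \right)} = \frac{2 E}{3}$ ($U{\left(E \right)} = E \frac{2}{3} = \frac{2 E}{3}$)
$\left(S{\left(-16 \right)} + U{\left(36 \right)}\right) \left(O - 4599\right) = \left(\left(-16\right)^{2} + \frac{2}{3} \cdot 36\right) \left(-216 - 4599\right) = \left(256 + 24\right) \left(-4815\right) = 280 \left(-4815\right) = -1348200$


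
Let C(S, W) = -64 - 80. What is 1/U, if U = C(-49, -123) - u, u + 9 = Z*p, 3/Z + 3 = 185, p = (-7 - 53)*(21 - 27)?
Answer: -91/12825 ≈ -0.0070955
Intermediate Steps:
p = 360 (p = -60*(-6) = 360)
Z = 3/182 (Z = 3/(-3 + 185) = 3/182 ≈ 0.016484)
u = -279/91 (u = -9 + (3/182)*360 = -9 + 540/91 = -279/91 ≈ -3.0659)
C(S, W) = -144
U = -12825/91 (U = -144 - 1*(-279/91) = -144 + 279/91 = -12825/91 ≈ -140.93)
1/U = 1/(-12825/91) = -91/12825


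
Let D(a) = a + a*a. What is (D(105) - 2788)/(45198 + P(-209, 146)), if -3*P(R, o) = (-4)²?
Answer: 12513/67789 ≈ 0.18459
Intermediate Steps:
D(a) = a + a²
P(R, o) = -16/3 (P(R, o) = -⅓*(-4)² = -⅓*16 = -16/3)
(D(105) - 2788)/(45198 + P(-209, 146)) = (105*(1 + 105) - 2788)/(45198 - 16/3) = (105*106 - 2788)/(135578/3) = (11130 - 2788)*(3/135578) = 8342*(3/135578) = 12513/67789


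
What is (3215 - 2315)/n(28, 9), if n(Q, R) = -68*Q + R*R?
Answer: -900/1823 ≈ -0.49369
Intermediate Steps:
n(Q, R) = R² - 68*Q (n(Q, R) = -68*Q + R² = R² - 68*Q)
(3215 - 2315)/n(28, 9) = (3215 - 2315)/(9² - 68*28) = 900/(81 - 1904) = 900/(-1823) = 900*(-1/1823) = -900/1823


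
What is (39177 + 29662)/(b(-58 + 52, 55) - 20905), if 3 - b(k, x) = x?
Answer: -68839/20957 ≈ -3.2848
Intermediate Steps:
b(k, x) = 3 - x
(39177 + 29662)/(b(-58 + 52, 55) - 20905) = (39177 + 29662)/((3 - 1*55) - 20905) = 68839/((3 - 55) - 20905) = 68839/(-52 - 20905) = 68839/(-20957) = 68839*(-1/20957) = -68839/20957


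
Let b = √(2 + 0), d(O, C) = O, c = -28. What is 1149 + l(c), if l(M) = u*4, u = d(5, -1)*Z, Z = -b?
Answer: 1149 - 20*√2 ≈ 1120.7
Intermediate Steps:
b = √2 ≈ 1.4142
Z = -√2 ≈ -1.4142
u = -5*√2 (u = 5*(-√2) = -5*√2 ≈ -7.0711)
l(M) = -20*√2 (l(M) = -5*√2*4 = -20*√2)
1149 + l(c) = 1149 - 20*√2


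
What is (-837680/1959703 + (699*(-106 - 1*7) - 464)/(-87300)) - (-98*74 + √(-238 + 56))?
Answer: 1240769756317853/171082071900 - I*√182 ≈ 7252.5 - 13.491*I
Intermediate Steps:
(-837680/1959703 + (699*(-106 - 1*7) - 464)/(-87300)) - (-98*74 + √(-238 + 56)) = (-837680*1/1959703 + (699*(-106 - 7) - 464)*(-1/87300)) - (-7252 + √(-182)) = (-837680/1959703 + (699*(-113) - 464)*(-1/87300)) - (-7252 + I*√182) = (-837680/1959703 + (-78987 - 464)*(-1/87300)) + (7252 - I*√182) = (-837680/1959703 - 79451*(-1/87300)) + (7252 - I*√182) = (-837680/1959703 + 79451/87300) + (7252 - I*√182) = 82570899053/171082071900 + (7252 - I*√182) = 1240769756317853/171082071900 - I*√182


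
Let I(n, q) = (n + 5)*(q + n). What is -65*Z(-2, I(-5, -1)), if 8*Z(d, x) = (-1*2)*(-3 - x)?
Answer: -195/4 ≈ -48.750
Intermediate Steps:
I(n, q) = (5 + n)*(n + q)
Z(d, x) = ¾ + x/4 (Z(d, x) = ((-1*2)*(-3 - x))/8 = (-2*(-3 - x))/8 = (6 + 2*x)/8 = ¾ + x/4)
-65*Z(-2, I(-5, -1)) = -65*(¾ + ((-5)² + 5*(-5) + 5*(-1) - 5*(-1))/4) = -65*(¾ + (25 - 25 - 5 + 5)/4) = -65*(¾ + (¼)*0) = -65*(¾ + 0) = -65*¾ = -195/4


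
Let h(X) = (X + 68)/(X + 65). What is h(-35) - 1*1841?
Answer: -18399/10 ≈ -1839.9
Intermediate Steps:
h(X) = (68 + X)/(65 + X)
h(-35) - 1*1841 = (68 - 35)/(65 - 35) - 1*1841 = 33/30 - 1841 = (1/30)*33 - 1841 = 11/10 - 1841 = -18399/10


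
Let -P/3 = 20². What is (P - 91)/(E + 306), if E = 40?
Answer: -1291/346 ≈ -3.7312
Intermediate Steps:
P = -1200 (P = -3*20² = -3*400 = -1200)
(P - 91)/(E + 306) = (-1200 - 91)/(40 + 306) = -1291/346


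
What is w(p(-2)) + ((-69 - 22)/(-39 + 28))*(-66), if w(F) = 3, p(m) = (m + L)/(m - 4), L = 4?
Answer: -543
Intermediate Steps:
p(m) = (4 + m)/(-4 + m) (p(m) = (m + 4)/(m - 4) = (4 + m)/(-4 + m))
w(p(-2)) + ((-69 - 22)/(-39 + 28))*(-66) = 3 + ((-69 - 22)/(-39 + 28))*(-66) = 3 - 91/(-11)*(-66) = 3 - 91*(-1/11)*(-66) = 3 + (91/11)*(-66) = 3 - 546 = -543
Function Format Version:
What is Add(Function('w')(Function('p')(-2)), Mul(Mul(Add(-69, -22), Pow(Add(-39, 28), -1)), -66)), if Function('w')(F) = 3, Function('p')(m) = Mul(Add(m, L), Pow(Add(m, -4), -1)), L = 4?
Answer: -543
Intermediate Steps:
Function('p')(m) = Mul(Pow(Add(-4, m), -1), Add(4, m)) (Function('p')(m) = Mul(Add(m, 4), Pow(Add(m, -4), -1)) = Mul(Add(4, m), Pow(Add(-4, m), -1)) = Mul(Pow(Add(-4, m), -1), Add(4, m)))
Add(Function('w')(Function('p')(-2)), Mul(Mul(Add(-69, -22), Pow(Add(-39, 28), -1)), -66)) = Add(3, Mul(Mul(Add(-69, -22), Pow(Add(-39, 28), -1)), -66)) = Add(3, Mul(Mul(-91, Pow(-11, -1)), -66)) = Add(3, Mul(Mul(-91, Rational(-1, 11)), -66)) = Add(3, Mul(Rational(91, 11), -66)) = Add(3, -546) = -543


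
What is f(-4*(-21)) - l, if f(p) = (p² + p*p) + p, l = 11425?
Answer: 2771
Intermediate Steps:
f(p) = p + 2*p² (f(p) = (p² + p²) + p = 2*p² + p = p + 2*p²)
f(-4*(-21)) - l = (-4*(-21))*(1 + 2*(-4*(-21))) - 1*11425 = 84*(1 + 2*84) - 11425 = 84*(1 + 168) - 11425 = 84*169 - 11425 = 14196 - 11425 = 2771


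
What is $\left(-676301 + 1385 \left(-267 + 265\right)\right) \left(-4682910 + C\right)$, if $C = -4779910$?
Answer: $6425926640220$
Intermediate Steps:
$\left(-676301 + 1385 \left(-267 + 265\right)\right) \left(-4682910 + C\right) = \left(-676301 + 1385 \left(-267 + 265\right)\right) \left(-4682910 - 4779910\right) = \left(-676301 + 1385 \left(-2\right)\right) \left(-9462820\right) = \left(-676301 - 2770\right) \left(-9462820\right) = \left(-679071\right) \left(-9462820\right) = 6425926640220$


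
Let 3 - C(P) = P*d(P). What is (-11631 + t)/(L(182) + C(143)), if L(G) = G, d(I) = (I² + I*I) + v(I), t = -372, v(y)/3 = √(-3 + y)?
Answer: 70196292687/34201756670701 - 10298574*√35/34201756670701 ≈ 0.0020506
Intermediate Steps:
v(y) = 3*√(-3 + y)
d(I) = 2*I² + 3*√(-3 + I) (d(I) = (I² + I*I) + 3*√(-3 + I) = (I² + I²) + 3*√(-3 + I) = 2*I² + 3*√(-3 + I))
C(P) = 3 - P*(2*P² + 3*√(-3 + P))
(-11631 + t)/(L(182) + C(143)) = (-11631 - 372)/(182 + (3 - 1*143*(2*143² + 3*√(-3 + 143)))) = -12003/(182 + (3 - 1*143*(2*20449 + 3*√140))) = -12003/(182 + (3 - 1*143*(40898 + 3*(2*√35)))) = -12003/(182 + (3 - 1*143*(40898 + 6*√35))) = -12003/(182 + (3 + (-5848414 - 858*√35))) = -12003/(182 + (-5848411 - 858*√35)) = -12003/(-5848229 - 858*√35)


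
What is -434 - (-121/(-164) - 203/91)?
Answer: -922105/2132 ≈ -432.51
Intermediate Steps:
-434 - (-121/(-164) - 203/91) = -434 - (-121*(-1/164) - 203*1/91) = -434 - (121/164 - 29/13) = -434 - 1*(-3183/2132) = -434 + 3183/2132 = -922105/2132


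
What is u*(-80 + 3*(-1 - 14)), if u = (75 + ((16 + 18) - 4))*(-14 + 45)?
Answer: -406875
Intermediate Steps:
u = 3255 (u = (75 + (34 - 4))*31 = (75 + 30)*31 = 105*31 = 3255)
u*(-80 + 3*(-1 - 14)) = 3255*(-80 + 3*(-1 - 14)) = 3255*(-80 + 3*(-15)) = 3255*(-80 - 45) = 3255*(-125) = -406875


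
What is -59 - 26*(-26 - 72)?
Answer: 2489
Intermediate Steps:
-59 - 26*(-26 - 72) = -59 - 26*(-98) = -59 + 2548 = 2489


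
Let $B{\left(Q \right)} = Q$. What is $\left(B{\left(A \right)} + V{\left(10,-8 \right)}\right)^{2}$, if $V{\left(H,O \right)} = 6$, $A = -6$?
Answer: $0$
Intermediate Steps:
$\left(B{\left(A \right)} + V{\left(10,-8 \right)}\right)^{2} = \left(-6 + 6\right)^{2} = 0^{2} = 0$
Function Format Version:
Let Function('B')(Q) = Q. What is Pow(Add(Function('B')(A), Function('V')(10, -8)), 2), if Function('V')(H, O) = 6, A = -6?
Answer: 0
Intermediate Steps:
Pow(Add(Function('B')(A), Function('V')(10, -8)), 2) = Pow(Add(-6, 6), 2) = Pow(0, 2) = 0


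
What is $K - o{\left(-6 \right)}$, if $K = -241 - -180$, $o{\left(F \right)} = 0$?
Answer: $-61$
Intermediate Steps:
$K = -61$ ($K = -241 + 180 = -61$)
$K - o{\left(-6 \right)} = -61 - 0 = -61 + 0 = -61$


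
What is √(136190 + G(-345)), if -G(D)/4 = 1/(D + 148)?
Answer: √5285398498/197 ≈ 369.04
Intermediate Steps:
G(D) = -4/(148 + D) (G(D) = -4/(D + 148) = -4/(148 + D))
√(136190 + G(-345)) = √(136190 - 4/(148 - 345)) = √(136190 - 4/(-197)) = √(136190 - 4*(-1/197)) = √(136190 + 4/197) = √(26829434/197) = √5285398498/197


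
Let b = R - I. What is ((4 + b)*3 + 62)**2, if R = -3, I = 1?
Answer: 3844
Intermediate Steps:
b = -4 (b = -3 - 1*1 = -3 - 1 = -4)
((4 + b)*3 + 62)**2 = ((4 - 4)*3 + 62)**2 = (0*3 + 62)**2 = (0 + 62)**2 = 62**2 = 3844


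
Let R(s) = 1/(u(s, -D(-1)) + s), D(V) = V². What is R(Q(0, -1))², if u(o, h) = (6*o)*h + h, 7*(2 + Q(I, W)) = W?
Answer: 49/4624 ≈ 0.010597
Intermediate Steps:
Q(I, W) = -2 + W/7
u(o, h) = h + 6*h*o (u(o, h) = 6*h*o + h = h + 6*h*o)
R(s) = 1/(-1 - 5*s) (R(s) = 1/((-1*(-1)²)*(1 + 6*s) + s) = 1/((-1*1)*(1 + 6*s) + s) = 1/(-(1 + 6*s) + s) = 1/((-1 - 6*s) + s) = 1/(-1 - 5*s))
R(Q(0, -1))² = (1/(-1 - 5*(-2 + (⅐)*(-1))))² = (1/(-1 - 5*(-2 - ⅐)))² = (1/(-1 - 5*(-15/7)))² = (1/(-1 + 75/7))² = (1/(68/7))² = (7/68)² = 49/4624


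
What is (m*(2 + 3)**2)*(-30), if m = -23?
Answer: 17250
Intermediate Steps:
(m*(2 + 3)**2)*(-30) = -23*(2 + 3)**2*(-30) = -23*5**2*(-30) = -23*25*(-30) = -575*(-30) = 17250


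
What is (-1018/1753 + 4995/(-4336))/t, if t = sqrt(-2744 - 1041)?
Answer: 13170283*I*sqrt(3785)/28769815280 ≈ 0.028164*I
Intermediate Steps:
t = I*sqrt(3785) (t = sqrt(-3785) = I*sqrt(3785) ≈ 61.522*I)
(-1018/1753 + 4995/(-4336))/t = (-1018/1753 + 4995/(-4336))/((I*sqrt(3785))) = (-1018*1/1753 + 4995*(-1/4336))*(-I*sqrt(3785)/3785) = (-1018/1753 - 4995/4336)*(-I*sqrt(3785)/3785) = -(-13170283)*I*sqrt(3785)/28769815280 = 13170283*I*sqrt(3785)/28769815280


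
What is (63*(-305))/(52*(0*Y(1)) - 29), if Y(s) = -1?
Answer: 19215/29 ≈ 662.59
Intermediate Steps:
(63*(-305))/(52*(0*Y(1)) - 29) = (63*(-305))/(52*(0*(-1)) - 29) = -19215/(52*0 - 29) = -19215/(0 - 29) = -19215/(-29) = -19215*(-1/29) = 19215/29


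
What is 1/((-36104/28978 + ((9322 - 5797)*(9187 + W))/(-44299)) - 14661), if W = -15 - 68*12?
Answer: -641848211/9837708353119 ≈ -6.5244e-5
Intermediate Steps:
W = -831 (W = -15 - 816 = -831)
1/((-36104/28978 + ((9322 - 5797)*(9187 + W))/(-44299)) - 14661) = 1/((-36104/28978 + ((9322 - 5797)*(9187 - 831))/(-44299)) - 14661) = 1/((-36104*1/28978 + (3525*8356)*(-1/44299)) - 14661) = 1/((-18052/14489 + 29454900*(-1/44299)) - 14661) = 1/((-18052/14489 - 29454900/44299) - 14661) = 1/(-427571731648/641848211 - 14661) = 1/(-9837708353119/641848211) = -641848211/9837708353119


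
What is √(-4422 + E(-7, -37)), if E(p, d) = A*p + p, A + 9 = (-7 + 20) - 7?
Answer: 2*I*√1102 ≈ 66.393*I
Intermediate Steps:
A = -3 (A = -9 + ((-7 + 20) - 7) = -9 + (13 - 7) = -9 + 6 = -3)
E(p, d) = -2*p (E(p, d) = -3*p + p = -2*p)
√(-4422 + E(-7, -37)) = √(-4422 - 2*(-7)) = √(-4422 + 14) = √(-4408) = 2*I*√1102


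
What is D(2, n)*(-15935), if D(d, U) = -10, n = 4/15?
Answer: 159350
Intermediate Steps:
n = 4/15 (n = 4*(1/15) = 4/15 ≈ 0.26667)
D(2, n)*(-15935) = -10*(-15935) = 159350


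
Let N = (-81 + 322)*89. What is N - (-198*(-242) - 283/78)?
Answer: -2064143/78 ≈ -26463.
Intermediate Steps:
N = 21449 (N = 241*89 = 21449)
N - (-198*(-242) - 283/78) = 21449 - (-198*(-242) - 283/78) = 21449 - (47916 - 283*1/78) = 21449 - (47916 - 283/78) = 21449 - 1*3737165/78 = 21449 - 3737165/78 = -2064143/78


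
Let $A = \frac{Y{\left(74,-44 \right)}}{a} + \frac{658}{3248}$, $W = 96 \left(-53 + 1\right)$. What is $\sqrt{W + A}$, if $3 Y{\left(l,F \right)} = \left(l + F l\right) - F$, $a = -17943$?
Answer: $\frac{i \sqrt{21625092438268506}}{2081388} \approx 70.652 i$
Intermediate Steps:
$Y{\left(l,F \right)} = - \frac{F}{3} + \frac{l}{3} + \frac{F l}{3}$ ($Y{\left(l,F \right)} = \frac{\left(l + F l\right) - F}{3} = \frac{l - F + F l}{3} = - \frac{F}{3} + \frac{l}{3} + \frac{F l}{3}$)
$W = -4992$ ($W = 96 \left(-52\right) = -4992$)
$A = \frac{1085993}{4162776}$ ($A = \frac{\left(- \frac{1}{3}\right) \left(-44\right) + \frac{1}{3} \cdot 74 + \frac{1}{3} \left(-44\right) 74}{-17943} + \frac{658}{3248} = \left(\frac{44}{3} + \frac{74}{3} - \frac{3256}{3}\right) \left(- \frac{1}{17943}\right) + 658 \cdot \frac{1}{3248} = \left(-1046\right) \left(- \frac{1}{17943}\right) + \frac{47}{232} = \frac{1046}{17943} + \frac{47}{232} = \frac{1085993}{4162776} \approx 0.26088$)
$\sqrt{W + A} = \sqrt{-4992 + \frac{1085993}{4162776}} = \sqrt{- \frac{20779491799}{4162776}} = \frac{i \sqrt{21625092438268506}}{2081388}$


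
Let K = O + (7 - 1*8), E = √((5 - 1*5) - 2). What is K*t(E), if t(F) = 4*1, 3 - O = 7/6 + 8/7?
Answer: -26/21 ≈ -1.2381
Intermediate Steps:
O = 29/42 (O = 3 - (7/6 + 8/7) = 3 - 1*97/42 = 3 - 97/42 = 29/42 ≈ 0.69048)
E = I*√2 (E = √((5 - 5) - 2) = √(0 - 2) = √(-2) = I*√2 ≈ 1.4142*I)
t(F) = 4
K = -13/42 (K = 29/42 + (7 - 1*8) = 29/42 + (7 - 8) = 29/42 - 1 = -13/42 ≈ -0.30952)
K*t(E) = -13/42*4 = -26/21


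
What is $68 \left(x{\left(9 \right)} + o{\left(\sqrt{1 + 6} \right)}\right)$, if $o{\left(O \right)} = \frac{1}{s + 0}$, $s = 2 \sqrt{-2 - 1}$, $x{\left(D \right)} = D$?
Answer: $612 - \frac{34 i \sqrt{3}}{3} \approx 612.0 - 19.63 i$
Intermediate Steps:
$s = 2 i \sqrt{3}$ ($s = 2 \sqrt{-3} = 2 i \sqrt{3} \approx 3.4641 i$)
$o{\left(O \right)} = - \frac{i \sqrt{3}}{6}$ ($o{\left(O \right)} = \frac{1}{2 i \sqrt{3} + 0} = \frac{1}{2 i \sqrt{3}} = - \frac{i \sqrt{3}}{6}$)
$68 \left(x{\left(9 \right)} + o{\left(\sqrt{1 + 6} \right)}\right) = 68 \left(9 - \frac{i \sqrt{3}}{6}\right) = 612 - \frac{34 i \sqrt{3}}{3}$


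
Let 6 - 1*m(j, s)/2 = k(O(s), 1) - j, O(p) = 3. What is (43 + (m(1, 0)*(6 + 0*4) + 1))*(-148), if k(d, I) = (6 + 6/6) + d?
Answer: -1184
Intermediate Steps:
k(d, I) = 7 + d (k(d, I) = (6 + 6*(⅙)) + d = (6 + 1) + d = 7 + d)
m(j, s) = -8 + 2*j (m(j, s) = 12 - 2*((7 + 3) - j) = 12 - 2*(10 - j) = 12 + (-20 + 2*j) = -8 + 2*j)
(43 + (m(1, 0)*(6 + 0*4) + 1))*(-148) = (43 + ((-8 + 2*1)*(6 + 0*4) + 1))*(-148) = (43 + ((-8 + 2)*(6 + 0) + 1))*(-148) = (43 + (-6*6 + 1))*(-148) = (43 + (-36 + 1))*(-148) = (43 - 35)*(-148) = 8*(-148) = -1184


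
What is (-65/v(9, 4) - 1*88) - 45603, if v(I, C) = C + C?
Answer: -365593/8 ≈ -45699.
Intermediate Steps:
v(I, C) = 2*C
(-65/v(9, 4) - 1*88) - 45603 = (-65/(2*4) - 1*88) - 45603 = (-65/8 - 88) - 45603 = -769/8 - 45603 = -365593/8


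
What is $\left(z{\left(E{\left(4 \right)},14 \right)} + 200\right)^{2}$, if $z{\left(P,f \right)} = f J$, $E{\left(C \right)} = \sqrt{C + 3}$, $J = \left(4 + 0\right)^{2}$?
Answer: $179776$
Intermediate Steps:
$J = 16$ ($J = 4^{2} = 16$)
$E{\left(C \right)} = \sqrt{3 + C}$
$z{\left(P,f \right)} = 16 f$ ($z{\left(P,f \right)} = f 16 = 16 f$)
$\left(z{\left(E{\left(4 \right)},14 \right)} + 200\right)^{2} = \left(16 \cdot 14 + 200\right)^{2} = \left(224 + 200\right)^{2} = 424^{2} = 179776$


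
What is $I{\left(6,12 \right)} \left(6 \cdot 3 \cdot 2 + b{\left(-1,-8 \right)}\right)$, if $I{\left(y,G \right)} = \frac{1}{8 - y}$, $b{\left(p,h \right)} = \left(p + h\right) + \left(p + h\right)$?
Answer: $9$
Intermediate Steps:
$b{\left(p,h \right)} = 2 h + 2 p$ ($b{\left(p,h \right)} = \left(h + p\right) + \left(h + p\right) = 2 h + 2 p$)
$I{\left(6,12 \right)} \left(6 \cdot 3 \cdot 2 + b{\left(-1,-8 \right)}\right) = - \frac{1}{-8 + 6} \left(6 \cdot 3 \cdot 2 + \left(2 \left(-8\right) + 2 \left(-1\right)\right)\right) = - \frac{1}{-2} \left(18 \cdot 2 - 18\right) = \left(-1\right) \left(- \frac{1}{2}\right) \left(36 - 18\right) = \frac{1}{2} \cdot 18 = 9$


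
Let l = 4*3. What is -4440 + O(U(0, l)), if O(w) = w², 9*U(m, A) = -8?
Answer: -359576/81 ≈ -4439.2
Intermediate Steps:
l = 12
U(m, A) = -8/9 (U(m, A) = (⅑)*(-8) = -8/9)
-4440 + O(U(0, l)) = -4440 + (-8/9)² = -4440 + 64/81 = -359576/81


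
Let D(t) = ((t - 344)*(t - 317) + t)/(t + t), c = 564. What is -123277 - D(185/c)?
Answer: -60344346793/208680 ≈ -2.8917e+5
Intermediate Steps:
D(t) = (t + (-344 + t)*(-317 + t))/(2*t) (D(t) = ((-344 + t)*(-317 + t) + t)/((2*t)) = (t + (-344 + t)*(-317 + t))*(1/(2*t)) = (t + (-344 + t)*(-317 + t))/(2*t))
-123277 - D(185/c) = -123277 - (-330 + (185/564)/2 + 54524/((185/564))) = -123277 - (-330 + (185*(1/564))/2 + 54524/((185*(1/564)))) = -123277 - (-330 + (½)*(185/564) + 54524/(185/564)) = -123277 - (-330 + 185/1128 + 54524*(564/185)) = -123277 - (-330 + 185/1128 + 30751536/185) = -123277 - 1*34618902433/208680 = -123277 - 34618902433/208680 = -60344346793/208680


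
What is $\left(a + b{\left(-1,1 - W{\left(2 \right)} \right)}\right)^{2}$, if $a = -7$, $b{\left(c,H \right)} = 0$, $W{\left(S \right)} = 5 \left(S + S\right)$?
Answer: $49$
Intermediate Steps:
$W{\left(S \right)} = 10 S$ ($W{\left(S \right)} = 5 \cdot 2 S = 10 S$)
$\left(a + b{\left(-1,1 - W{\left(2 \right)} \right)}\right)^{2} = \left(-7 + 0\right)^{2} = \left(-7\right)^{2} = 49$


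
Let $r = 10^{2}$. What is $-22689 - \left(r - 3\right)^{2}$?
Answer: $-32098$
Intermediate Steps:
$r = 100$
$-22689 - \left(r - 3\right)^{2} = -22689 - \left(100 - 3\right)^{2} = -22689 - 97^{2} = -22689 - 9409 = -32098$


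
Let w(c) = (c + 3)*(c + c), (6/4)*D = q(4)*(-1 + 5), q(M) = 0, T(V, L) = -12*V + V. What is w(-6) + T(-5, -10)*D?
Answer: 36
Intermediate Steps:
T(V, L) = -11*V
D = 0 (D = 2*(0*(-1 + 5))/3 = 2*(0*4)/3 = (⅔)*0 = 0)
w(c) = 2*c*(3 + c) (w(c) = (3 + c)*(2*c) = 2*c*(3 + c))
w(-6) + T(-5, -10)*D = 2*(-6)*(3 - 6) - 11*(-5)*0 = 2*(-6)*(-3) + 55*0 = 36 + 0 = 36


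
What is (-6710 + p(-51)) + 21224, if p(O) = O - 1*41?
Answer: 14422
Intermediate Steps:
p(O) = -41 + O (p(O) = O - 41 = -41 + O)
(-6710 + p(-51)) + 21224 = (-6710 + (-41 - 51)) + 21224 = (-6710 - 92) + 21224 = -6802 + 21224 = 14422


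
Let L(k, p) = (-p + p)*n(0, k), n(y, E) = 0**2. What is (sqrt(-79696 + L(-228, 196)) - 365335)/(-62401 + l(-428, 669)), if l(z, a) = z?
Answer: 365335/62829 - 4*I*sqrt(4981)/62829 ≈ 5.8148 - 0.0044932*I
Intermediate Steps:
n(y, E) = 0
L(k, p) = 0 (L(k, p) = (-p + p)*0 = 0*0 = 0)
(sqrt(-79696 + L(-228, 196)) - 365335)/(-62401 + l(-428, 669)) = (sqrt(-79696 + 0) - 365335)/(-62401 - 428) = (sqrt(-79696) - 365335)/(-62829) = (4*I*sqrt(4981) - 365335)*(-1/62829) = (-365335 + 4*I*sqrt(4981))*(-1/62829) = 365335/62829 - 4*I*sqrt(4981)/62829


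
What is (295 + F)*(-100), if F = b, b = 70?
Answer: -36500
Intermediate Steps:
F = 70
(295 + F)*(-100) = (295 + 70)*(-100) = 365*(-100) = -36500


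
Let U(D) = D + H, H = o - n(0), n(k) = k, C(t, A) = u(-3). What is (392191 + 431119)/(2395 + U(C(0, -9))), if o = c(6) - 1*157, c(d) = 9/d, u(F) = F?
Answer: 1646620/4473 ≈ 368.12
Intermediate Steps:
C(t, A) = -3
o = -311/2 (o = 9/6 - 1*157 = 9*(⅙) - 157 = 3/2 - 157 = -311/2 ≈ -155.50)
H = -311/2 (H = -311/2 - 1*0 = -311/2 + 0 = -311/2 ≈ -155.50)
U(D) = -311/2 + D (U(D) = D - 311/2 = -311/2 + D)
(392191 + 431119)/(2395 + U(C(0, -9))) = (392191 + 431119)/(2395 + (-311/2 - 3)) = 823310/(2395 - 317/2) = 823310/(4473/2) = 823310*(2/4473) = 1646620/4473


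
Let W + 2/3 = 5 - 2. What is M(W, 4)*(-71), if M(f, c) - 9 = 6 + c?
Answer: -1349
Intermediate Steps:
W = 7/3 (W = -⅔ + (5 - 2) = -⅔ + 3 = 7/3 ≈ 2.3333)
M(f, c) = 15 + c (M(f, c) = 9 + (6 + c) = 15 + c)
M(W, 4)*(-71) = (15 + 4)*(-71) = 19*(-71) = -1349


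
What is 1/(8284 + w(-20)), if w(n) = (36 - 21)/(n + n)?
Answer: 8/66269 ≈ 0.00012072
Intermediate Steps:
w(n) = 15/(2*n) (w(n) = 15/((2*n)) = 15*(1/(2*n)) = 15/(2*n))
1/(8284 + w(-20)) = 1/(8284 + (15/2)/(-20)) = 1/(8284 + (15/2)*(-1/20)) = 1/(8284 - 3/8) = 1/(66269/8) = 8/66269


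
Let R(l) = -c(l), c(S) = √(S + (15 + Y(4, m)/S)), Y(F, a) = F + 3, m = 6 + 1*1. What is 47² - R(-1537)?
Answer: 2209 + I*√3595536377/1537 ≈ 2209.0 + 39.013*I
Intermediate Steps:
m = 7 (m = 6 + 1 = 7)
Y(F, a) = 3 + F
c(S) = √(15 + S + 7/S) (c(S) = √(S + (15 + (3 + 4)/S)) = √(S + (15 + 7/S)) = √(15 + S + 7/S))
R(l) = -√(15 + l + 7/l)
47² - R(-1537) = 47² - (-1)*√(15 - 1537 + 7/(-1537)) = 2209 - (-1)*√(15 - 1537 + 7*(-1/1537)) = 2209 - (-1)*√(15 - 1537 - 7/1537) = 2209 - (-1)*√(-2339321/1537) = 2209 - (-1)*I*√3595536377/1537 = 2209 + I*√3595536377/1537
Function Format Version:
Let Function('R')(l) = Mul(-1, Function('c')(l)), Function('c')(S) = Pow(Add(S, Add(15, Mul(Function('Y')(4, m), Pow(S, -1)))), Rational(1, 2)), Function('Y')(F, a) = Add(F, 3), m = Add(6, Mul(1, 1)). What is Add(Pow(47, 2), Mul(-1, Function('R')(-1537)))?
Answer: Add(2209, Mul(Rational(1, 1537), I, Pow(3595536377, Rational(1, 2)))) ≈ Add(2209.0, Mul(39.013, I))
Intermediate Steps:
m = 7 (m = Add(6, 1) = 7)
Function('Y')(F, a) = Add(3, F)
Function('c')(S) = Pow(Add(15, S, Mul(7, Pow(S, -1))), Rational(1, 2)) (Function('c')(S) = Pow(Add(S, Add(15, Mul(Add(3, 4), Pow(S, -1)))), Rational(1, 2)) = Pow(Add(S, Add(15, Mul(7, Pow(S, -1)))), Rational(1, 2)) = Pow(Add(15, S, Mul(7, Pow(S, -1))), Rational(1, 2)))
Function('R')(l) = Mul(-1, Pow(Add(15, l, Mul(7, Pow(l, -1))), Rational(1, 2)))
Add(Pow(47, 2), Mul(-1, Function('R')(-1537))) = Add(Pow(47, 2), Mul(-1, Mul(-1, Pow(Add(15, -1537, Mul(7, Pow(-1537, -1))), Rational(1, 2))))) = Add(2209, Mul(-1, Mul(-1, Pow(Add(15, -1537, Mul(7, Rational(-1, 1537))), Rational(1, 2))))) = Add(2209, Mul(-1, Mul(-1, Pow(Add(15, -1537, Rational(-7, 1537)), Rational(1, 2))))) = Add(2209, Mul(-1, Mul(-1, Pow(Rational(-2339321, 1537), Rational(1, 2))))) = Add(2209, Mul(-1, Mul(-1, Mul(Rational(1, 1537), I, Pow(3595536377, Rational(1, 2)))))) = Add(2209, Mul(-1, Mul(Rational(-1, 1537), I, Pow(3595536377, Rational(1, 2))))) = Add(2209, Mul(Rational(1, 1537), I, Pow(3595536377, Rational(1, 2))))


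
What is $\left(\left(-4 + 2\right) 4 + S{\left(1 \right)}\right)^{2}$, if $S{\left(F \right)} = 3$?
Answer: $25$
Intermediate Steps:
$\left(\left(-4 + 2\right) 4 + S{\left(1 \right)}\right)^{2} = \left(\left(-4 + 2\right) 4 + 3\right)^{2} = \left(\left(-2\right) 4 + 3\right)^{2} = \left(-8 + 3\right)^{2} = \left(-5\right)^{2} = 25$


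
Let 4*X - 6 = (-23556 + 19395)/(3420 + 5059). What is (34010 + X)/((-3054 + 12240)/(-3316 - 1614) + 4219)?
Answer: 2843451136945/352565027672 ≈ 8.0650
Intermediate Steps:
X = 46713/33916 (X = 3/2 + ((-23556 + 19395)/(3420 + 5059))/4 = 3/2 + (-4161/8479)/4 = 3/2 + (-4161*1/8479)/4 = 3/2 + (¼)*(-4161/8479) = 3/2 - 4161/33916 = 46713/33916 ≈ 1.3773)
(34010 + X)/((-3054 + 12240)/(-3316 - 1614) + 4219) = (34010 + 46713/33916)/((-3054 + 12240)/(-3316 - 1614) + 4219) = 1153529873/(33916*(9186/(-4930) + 4219)) = 1153529873/(33916*(9186*(-1/4930) + 4219)) = 1153529873/(33916*(-4593/2465 + 4219)) = 1153529873/(33916*(10395242/2465)) = (1153529873/33916)*(2465/10395242) = 2843451136945/352565027672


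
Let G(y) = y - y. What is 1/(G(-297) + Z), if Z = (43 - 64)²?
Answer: 1/441 ≈ 0.0022676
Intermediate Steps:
Z = 441 (Z = (-21)² = 441)
G(y) = 0
1/(G(-297) + Z) = 1/(0 + 441) = 1/441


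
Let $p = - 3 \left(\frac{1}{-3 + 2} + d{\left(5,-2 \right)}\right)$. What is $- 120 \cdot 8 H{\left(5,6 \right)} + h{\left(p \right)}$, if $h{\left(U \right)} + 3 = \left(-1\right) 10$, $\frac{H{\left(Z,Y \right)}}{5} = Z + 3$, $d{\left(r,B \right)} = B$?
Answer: $-38413$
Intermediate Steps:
$H{\left(Z,Y \right)} = 15 + 5 Z$ ($H{\left(Z,Y \right)} = 5 \left(Z + 3\right) = 5 \left(3 + Z\right) = 15 + 5 Z$)
$p = 9$ ($p = - 3 \left(\frac{1}{-3 + 2} - 2\right) = - 3 \left(\frac{1}{-1} - 2\right) = - 3 \left(-1 - 2\right) = \left(-3\right) \left(-3\right) = 9$)
$h{\left(U \right)} = -13$ ($h{\left(U \right)} = -3 - 10 = -13$)
$- 120 \cdot 8 H{\left(5,6 \right)} + h{\left(p \right)} = - 120 \cdot 8 \left(15 + 5 \cdot 5\right) - 13 = - 120 \cdot 8 \left(15 + 25\right) - 13 = - 120 \cdot 8 \cdot 40 - 13 = \left(-120\right) 320 - 13 = -38400 - 13 = -38413$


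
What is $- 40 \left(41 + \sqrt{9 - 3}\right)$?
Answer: $-1640 - 40 \sqrt{6} \approx -1738.0$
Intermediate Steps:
$- 40 \left(41 + \sqrt{9 - 3}\right) = - 40 \left(41 + \sqrt{6}\right) = -1640 - 40 \sqrt{6}$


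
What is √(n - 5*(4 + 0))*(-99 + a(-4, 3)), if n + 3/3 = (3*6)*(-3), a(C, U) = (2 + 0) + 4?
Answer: -465*I*√3 ≈ -805.4*I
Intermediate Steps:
a(C, U) = 6 (a(C, U) = 2 + 4 = 6)
n = -55 (n = -1 + (3*6)*(-3) = -1 + 18*(-3) = -1 - 54 = -55)
√(n - 5*(4 + 0))*(-99 + a(-4, 3)) = √(-55 - 5*(4 + 0))*(-99 + 6) = √(-55 - 5*4)*(-93) = √(-55 - 20)*(-93) = √(-75)*(-93) = (5*I*√3)*(-93) = -465*I*√3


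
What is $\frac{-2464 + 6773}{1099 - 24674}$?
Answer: $- \frac{4309}{23575} \approx -0.18278$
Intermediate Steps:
$\frac{-2464 + 6773}{1099 - 24674} = \frac{4309}{-23575} = 4309 \left(- \frac{1}{23575}\right) = - \frac{4309}{23575}$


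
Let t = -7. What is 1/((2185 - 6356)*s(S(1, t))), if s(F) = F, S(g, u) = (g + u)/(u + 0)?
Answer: -7/25026 ≈ -0.00027971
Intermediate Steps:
S(g, u) = (g + u)/u
1/((2185 - 6356)*s(S(1, t))) = 1/((2185 - 6356)*(((1 - 7)/(-7)))) = 1/((-4171)*((-⅐*(-6)))) = -1/(4171*6/7) = -1/4171*7/6 = -7/25026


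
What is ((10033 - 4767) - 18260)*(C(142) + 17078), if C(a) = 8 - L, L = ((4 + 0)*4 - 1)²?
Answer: -219091834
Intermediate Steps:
L = 225 (L = (4*4 - 1)² = (16 - 1)² = 15² = 225)
C(a) = -217 (C(a) = 8 - 1*225 = 8 - 225 = -217)
((10033 - 4767) - 18260)*(C(142) + 17078) = ((10033 - 4767) - 18260)*(-217 + 17078) = (5266 - 18260)*16861 = -12994*16861 = -219091834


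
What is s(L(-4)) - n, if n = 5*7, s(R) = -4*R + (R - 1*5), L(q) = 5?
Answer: -55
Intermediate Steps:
s(R) = -5 - 3*R (s(R) = -4*R + (R - 5) = -4*R + (-5 + R) = -5 - 3*R)
n = 35
s(L(-4)) - n = (-5 - 3*5) - 1*35 = (-5 - 15) - 35 = -20 - 35 = -55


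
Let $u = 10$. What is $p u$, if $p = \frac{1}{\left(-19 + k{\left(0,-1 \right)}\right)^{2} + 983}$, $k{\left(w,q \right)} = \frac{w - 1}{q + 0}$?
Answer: $\frac{10}{1307} \approx 0.0076511$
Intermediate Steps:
$k{\left(w,q \right)} = \frac{-1 + w}{q}$
$p = \frac{1}{1307}$ ($p = \frac{1}{\left(-19 + \frac{-1 + 0}{-1}\right)^{2} + 983} = \frac{1}{\left(-19 - -1\right)^{2} + 983} = \frac{1}{\left(-19 + 1\right)^{2} + 983} = \frac{1}{\left(-18\right)^{2} + 983} = \frac{1}{324 + 983} = \frac{1}{1307} \approx 0.00076511$)
$p u = \frac{1}{1307} \cdot 10 = \frac{10}{1307}$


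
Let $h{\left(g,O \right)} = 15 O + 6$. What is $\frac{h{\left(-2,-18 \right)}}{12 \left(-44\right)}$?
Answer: $\frac{1}{2} \approx 0.5$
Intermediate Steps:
$h{\left(g,O \right)} = 6 + 15 O$
$\frac{h{\left(-2,-18 \right)}}{12 \left(-44\right)} = \frac{6 + 15 \left(-18\right)}{12 \left(-44\right)} = \frac{6 - 270}{-528} = \left(-264\right) \left(- \frac{1}{528}\right) = \frac{1}{2}$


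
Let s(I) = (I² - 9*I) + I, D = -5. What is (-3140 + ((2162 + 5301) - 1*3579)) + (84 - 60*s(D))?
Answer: -3072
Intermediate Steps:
s(I) = I² - 8*I
(-3140 + ((2162 + 5301) - 1*3579)) + (84 - 60*s(D)) = (-3140 + ((2162 + 5301) - 1*3579)) + (84 - (-300)*(-8 - 5)) = (-3140 + (7463 - 3579)) + (84 - (-300)*(-13)) = (-3140 + 3884) + (84 - 60*65) = 744 + (84 - 3900) = 744 - 3816 = -3072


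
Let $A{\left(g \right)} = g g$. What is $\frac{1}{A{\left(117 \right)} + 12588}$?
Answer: $\frac{1}{26277} \approx 3.8056 \cdot 10^{-5}$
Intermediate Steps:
$A{\left(g \right)} = g^{2}$
$\frac{1}{A{\left(117 \right)} + 12588} = \frac{1}{117^{2} + 12588} = \frac{1}{13689 + 12588} = \frac{1}{26277}$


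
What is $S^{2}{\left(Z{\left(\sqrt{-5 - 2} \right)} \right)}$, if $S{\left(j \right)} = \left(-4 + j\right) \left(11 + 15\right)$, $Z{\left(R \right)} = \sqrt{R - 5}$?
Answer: $676 \left(4 - \sqrt{-5 + i \sqrt{7}}\right)^{2} \approx 4336.8 - 10695.0 i$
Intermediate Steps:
$Z{\left(R \right)} = \sqrt{-5 + R}$
$S{\left(j \right)} = -104 + 26 j$ ($S{\left(j \right)} = \left(-4 + j\right) 26 = -104 + 26 j$)
$S^{2}{\left(Z{\left(\sqrt{-5 - 2} \right)} \right)} = \left(-104 + 26 \sqrt{-5 + \sqrt{-5 - 2}}\right)^{2} = \left(-104 + 26 \sqrt{-5 + \sqrt{-7}}\right)^{2} = \left(-104 + 26 \sqrt{-5 + i \sqrt{7}}\right)^{2}$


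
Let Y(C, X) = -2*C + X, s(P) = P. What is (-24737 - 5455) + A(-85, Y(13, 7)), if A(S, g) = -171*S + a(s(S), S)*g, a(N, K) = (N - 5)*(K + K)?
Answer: -306357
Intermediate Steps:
a(N, K) = 2*K*(-5 + N) (a(N, K) = (-5 + N)*(2*K) = 2*K*(-5 + N))
Y(C, X) = X - 2*C
A(S, g) = -171*S + 2*S*g*(-5 + S) (A(S, g) = -171*S + (2*S*(-5 + S))*g = -171*S + 2*S*g*(-5 + S))
(-24737 - 5455) + A(-85, Y(13, 7)) = (-24737 - 5455) - 85*(-171 + 2*(7 - 2*13)*(-5 - 85)) = -30192 - 85*(-171 + 2*(7 - 26)*(-90)) = -30192 - 85*(-171 + 2*(-19)*(-90)) = -30192 - 85*(-171 + 3420) = -30192 - 85*3249 = -30192 - 276165 = -306357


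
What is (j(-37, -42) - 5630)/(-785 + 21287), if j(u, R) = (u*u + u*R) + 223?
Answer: -138/1139 ≈ -0.12116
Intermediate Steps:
j(u, R) = 223 + u² + R*u (j(u, R) = (u² + R*u) + 223 = 223 + u² + R*u)
(j(-37, -42) - 5630)/(-785 + 21287) = ((223 + (-37)² - 42*(-37)) - 5630)/(-785 + 21287) = ((223 + 1369 + 1554) - 5630)/20502 = (3146 - 5630)*(1/20502) = -2484*1/20502 = -138/1139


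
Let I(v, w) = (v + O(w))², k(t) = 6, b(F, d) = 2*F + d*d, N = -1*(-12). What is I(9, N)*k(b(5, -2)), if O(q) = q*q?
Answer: 140454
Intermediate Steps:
O(q) = q²
N = 12
b(F, d) = d² + 2*F (b(F, d) = 2*F + d² = d² + 2*F)
I(v, w) = (v + w²)²
I(9, N)*k(b(5, -2)) = (9 + 12²)²*6 = (9 + 144)²*6 = 153²*6 = 23409*6 = 140454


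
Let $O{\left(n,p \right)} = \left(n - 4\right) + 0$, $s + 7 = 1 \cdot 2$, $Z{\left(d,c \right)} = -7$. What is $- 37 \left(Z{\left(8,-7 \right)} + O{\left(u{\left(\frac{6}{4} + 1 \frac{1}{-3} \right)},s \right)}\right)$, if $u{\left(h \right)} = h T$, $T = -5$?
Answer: $\frac{3737}{6} \approx 622.83$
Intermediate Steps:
$u{\left(h \right)} = - 5 h$ ($u{\left(h \right)} = h \left(-5\right) = - 5 h$)
$s = -5$ ($s = -7 + 1 \cdot 2 = -7 + 2 = -5$)
$O{\left(n,p \right)} = -4 + n$ ($O{\left(n,p \right)} = \left(-4 + n\right) + 0 = -4 + n$)
$- 37 \left(Z{\left(8,-7 \right)} + O{\left(u{\left(\frac{6}{4} + 1 \frac{1}{-3} \right)},s \right)}\right) = - 37 \left(-7 - \left(4 + 5 \left(\frac{6}{4} + 1 \frac{1}{-3}\right)\right)\right) = - 37 \left(-7 - \left(4 + 5 \left(6 \cdot \frac{1}{4} + 1 \left(- \frac{1}{3}\right)\right)\right)\right) = - 37 \left(-7 - \left(4 + 5 \left(\frac{3}{2} - \frac{1}{3}\right)\right)\right) = - 37 \left(-7 - \frac{59}{6}\right) = \left(-37\right) \left(- \frac{101}{6}\right) = \frac{3737}{6}$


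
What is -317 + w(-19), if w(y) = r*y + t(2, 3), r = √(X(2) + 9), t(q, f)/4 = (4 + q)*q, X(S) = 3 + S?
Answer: -269 - 19*√14 ≈ -340.09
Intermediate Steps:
t(q, f) = 4*q*(4 + q) (t(q, f) = 4*((4 + q)*q) = 4*(q*(4 + q)) = 4*q*(4 + q))
r = √14 (r = √((3 + 2) + 9) = √(5 + 9) = √14 ≈ 3.7417)
w(y) = 48 + y*√14 (w(y) = √14*y + 4*2*(4 + 2) = y*√14 + 4*2*6 = y*√14 + 48 = 48 + y*√14)
-317 + w(-19) = -317 + (48 - 19*√14) = -269 - 19*√14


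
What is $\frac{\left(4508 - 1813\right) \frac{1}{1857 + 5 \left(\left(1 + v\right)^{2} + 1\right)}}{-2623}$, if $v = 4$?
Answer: $- \frac{2695}{5211901} \approx -0.00051709$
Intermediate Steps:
$\frac{\left(4508 - 1813\right) \frac{1}{1857 + 5 \left(\left(1 + v\right)^{2} + 1\right)}}{-2623} = \frac{\left(4508 - 1813\right) \frac{1}{1857 + 5 \left(\left(1 + 4\right)^{2} + 1\right)}}{-2623} = \frac{2695}{1857 + 5 \left(5^{2} + 1\right)} \left(- \frac{1}{2623}\right) = \frac{2695}{1857 + 5 \left(25 + 1\right)} \left(- \frac{1}{2623}\right) = \frac{2695}{1857 + 5 \cdot 26} \left(- \frac{1}{2623}\right) = \frac{2695}{1857 + 130} \left(- \frac{1}{2623}\right) = \frac{2695}{1987} \left(- \frac{1}{2623}\right) = - \frac{2695}{5211901}$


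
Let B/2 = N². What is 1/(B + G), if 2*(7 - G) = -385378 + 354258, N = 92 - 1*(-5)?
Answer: 1/34385 ≈ 2.9082e-5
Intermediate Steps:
N = 97 (N = 92 + 5 = 97)
B = 18818 (B = 2*97² = 2*9409 = 18818)
G = 15567 (G = 7 - (-385378 + 354258)/2 = 7 - ½*(-31120) = 7 + 15560 = 15567)
1/(B + G) = 1/(18818 + 15567) = 1/34385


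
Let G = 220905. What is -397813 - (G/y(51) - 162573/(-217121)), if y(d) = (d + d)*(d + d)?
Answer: -99853348336521/250991876 ≈ -3.9784e+5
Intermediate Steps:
y(d) = 4*d**2 (y(d) = (2*d)*(2*d) = 4*d**2)
-397813 - (G/y(51) - 162573/(-217121)) = -397813 - (220905/((4*51**2)) - 162573/(-217121)) = -397813 - (220905/((4*2601)) - 162573*(-1/217121)) = -397813 - (220905/10404 + 162573/217121) = -397813 - (220905*(1/10404) + 162573/217121) = -397813 - (24545/1156 + 162573/217121) = -397813 - 1*5517169333/250991876 = -397813 - 5517169333/250991876 = -99853348336521/250991876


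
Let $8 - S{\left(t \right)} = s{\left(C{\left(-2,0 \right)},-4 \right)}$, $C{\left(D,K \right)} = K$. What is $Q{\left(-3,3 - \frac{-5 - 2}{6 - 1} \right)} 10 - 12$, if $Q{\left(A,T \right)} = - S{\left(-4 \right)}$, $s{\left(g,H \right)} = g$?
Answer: $-92$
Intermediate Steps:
$S{\left(t \right)} = 8$ ($S{\left(t \right)} = 8 - 0 = 8 + 0 = 8$)
$Q{\left(A,T \right)} = -8$ ($Q{\left(A,T \right)} = \left(-1\right) 8 = -8$)
$Q{\left(-3,3 - \frac{-5 - 2}{6 - 1} \right)} 10 - 12 = \left(-8\right) 10 - 12 = -80 - 12 = -92$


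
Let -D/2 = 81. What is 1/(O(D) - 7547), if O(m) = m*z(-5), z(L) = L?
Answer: -1/6737 ≈ -0.00014843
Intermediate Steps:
D = -162 (D = -2*81 = -162)
O(m) = -5*m (O(m) = m*(-5) = -5*m)
1/(O(D) - 7547) = 1/(-5*(-162) - 7547) = 1/(810 - 7547) = 1/(-6737) = -1/6737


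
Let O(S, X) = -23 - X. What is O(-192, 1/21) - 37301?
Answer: -783805/21 ≈ -37324.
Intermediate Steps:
O(-192, 1/21) - 37301 = (-23 - 1/21) - 37301 = -484/21 - 37301 = -783805/21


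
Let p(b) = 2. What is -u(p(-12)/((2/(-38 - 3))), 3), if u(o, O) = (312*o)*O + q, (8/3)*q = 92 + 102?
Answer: 153213/4 ≈ 38303.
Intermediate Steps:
q = 291/4 (q = 3*(92 + 102)/8 = (3/8)*194 = 291/4 ≈ 72.750)
u(o, O) = 291/4 + 312*O*o (u(o, O) = (312*o)*O + 291/4 = 312*O*o + 291/4 = 291/4 + 312*O*o)
-u(p(-12)/((2/(-38 - 3))), 3) = -(291/4 + 312*3*(2/((2/(-38 - 3))))) = -(291/4 + 312*3*(2/((2/(-41))))) = -(291/4 + 312*3*(2/((-1/41*2)))) = -(291/4 + 312*3*(2/(-2/41))) = -(291/4 + 312*3*(2*(-41/2))) = -(291/4 + 312*3*(-41)) = -(291/4 - 38376) = -1*(-153213/4) = 153213/4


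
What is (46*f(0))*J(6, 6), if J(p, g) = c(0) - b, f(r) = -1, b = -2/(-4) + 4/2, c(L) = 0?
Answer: 115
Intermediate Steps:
b = 5/2 (b = -2*(-1/4) + 4*(1/2) = 1/2 + 2 = 5/2 ≈ 2.5000)
J(p, g) = -5/2 (J(p, g) = 0 - 1*5/2 = 0 - 5/2 = -5/2)
(46*f(0))*J(6, 6) = (46*(-1))*(-5/2) = -46*(-5/2) = 115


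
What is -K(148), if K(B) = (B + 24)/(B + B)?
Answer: -43/74 ≈ -0.58108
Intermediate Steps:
K(B) = (24 + B)/(2*B) (K(B) = (24 + B)/((2*B)) = (24 + B)*(1/(2*B)) = (24 + B)/(2*B))
-K(148) = -(24 + 148)/(2*148) = -172/(2*148) = -1*43/74 = -43/74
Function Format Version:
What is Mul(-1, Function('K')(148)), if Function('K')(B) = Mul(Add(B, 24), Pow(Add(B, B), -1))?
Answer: Rational(-43, 74) ≈ -0.58108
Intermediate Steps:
Function('K')(B) = Mul(Rational(1, 2), Pow(B, -1), Add(24, B)) (Function('K')(B) = Mul(Add(24, B), Pow(Mul(2, B), -1)) = Mul(Add(24, B), Mul(Rational(1, 2), Pow(B, -1))) = Mul(Rational(1, 2), Pow(B, -1), Add(24, B)))
Mul(-1, Function('K')(148)) = Mul(-1, Mul(Rational(1, 2), Pow(148, -1), Add(24, 148))) = Mul(-1, Mul(Rational(1, 2), Rational(1, 148), 172)) = Mul(-1, Rational(43, 74)) = Rational(-43, 74)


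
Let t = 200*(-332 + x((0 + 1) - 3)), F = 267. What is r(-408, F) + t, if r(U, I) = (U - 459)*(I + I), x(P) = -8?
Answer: -530978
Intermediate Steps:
r(U, I) = 2*I*(-459 + U) (r(U, I) = (-459 + U)*(2*I) = 2*I*(-459 + U))
t = -68000 (t = 200*(-332 - 8) = 200*(-340) = -68000)
r(-408, F) + t = 2*267*(-459 - 408) - 68000 = 2*267*(-867) - 68000 = -462978 - 68000 = -530978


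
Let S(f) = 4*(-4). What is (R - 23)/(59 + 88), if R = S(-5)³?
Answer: -1373/49 ≈ -28.020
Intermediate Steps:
S(f) = -16
R = -4096 (R = (-16)³ = -4096)
(R - 23)/(59 + 88) = (-4096 - 23)/(59 + 88) = -4119/147 = (1/147)*(-4119) = -1373/49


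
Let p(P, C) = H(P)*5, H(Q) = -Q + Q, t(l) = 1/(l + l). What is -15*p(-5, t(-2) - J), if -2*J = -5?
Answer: 0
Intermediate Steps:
t(l) = 1/(2*l)
J = 5/2 (J = -1/2*(-5) = 5/2 ≈ 2.5000)
H(Q) = 0
p(P, C) = 0 (p(P, C) = 0*5 = 0)
-15*p(-5, t(-2) - J) = -15*0 = 0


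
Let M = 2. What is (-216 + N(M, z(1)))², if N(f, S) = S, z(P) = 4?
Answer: 44944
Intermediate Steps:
(-216 + N(M, z(1)))² = (-216 + 4)² = (-212)² = 44944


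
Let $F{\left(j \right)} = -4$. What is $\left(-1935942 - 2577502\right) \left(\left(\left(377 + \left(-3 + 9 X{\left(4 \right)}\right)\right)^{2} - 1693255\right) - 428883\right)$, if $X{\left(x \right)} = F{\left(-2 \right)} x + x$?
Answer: $9258797779608$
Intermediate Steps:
$X{\left(x \right)} = - 3 x$ ($X{\left(x \right)} = - 4 x + x = - 3 x$)
$\left(-1935942 - 2577502\right) \left(\left(\left(377 + \left(-3 + 9 X{\left(4 \right)}\right)\right)^{2} - 1693255\right) - 428883\right) = \left(-1935942 - 2577502\right) \left(\left(\left(377 + \left(-3 + 9 \left(\left(-3\right) 4\right)\right)\right)^{2} - 1693255\right) - 428883\right) = \left(-1935942 - 2577502\right) \left(\left(\left(377 + \left(-3 + 9 \left(-12\right)\right)\right)^{2} - 1693255\right) - 428883\right) = - 4513444 \left(\left(\left(377 - 111\right)^{2} - 1693255\right) - 428883\right) = - 4513444 \left(\left(266^{2} - 1693255\right) - 428883\right) = - 4513444 \left(\left(70756 - 1693255\right) - 428883\right) = - 4513444 \left(-1622499 - 428883\right) = \left(-4513444\right) \left(-2051382\right) = 9258797779608$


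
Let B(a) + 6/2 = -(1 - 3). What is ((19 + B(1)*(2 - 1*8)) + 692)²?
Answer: 514089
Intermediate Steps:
B(a) = -1 (B(a) = -3 - (1 - 3) = -3 - 1*(-2) = -3 + 2 = -1)
((19 + B(1)*(2 - 1*8)) + 692)² = ((19 - (2 - 1*8)) + 692)² = ((19 - (2 - 8)) + 692)² = ((19 - 1*(-6)) + 692)² = ((19 + 6) + 692)² = (25 + 692)² = 717² = 514089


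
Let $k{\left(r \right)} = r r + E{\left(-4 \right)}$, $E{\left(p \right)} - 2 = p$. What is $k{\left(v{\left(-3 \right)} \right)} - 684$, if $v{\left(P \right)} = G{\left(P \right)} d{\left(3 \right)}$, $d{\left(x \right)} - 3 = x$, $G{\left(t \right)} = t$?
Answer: $-362$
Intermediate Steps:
$E{\left(p \right)} = 2 + p$
$d{\left(x \right)} = 3 + x$
$v{\left(P \right)} = 6 P$ ($v{\left(P \right)} = P \left(3 + 3\right) = P 6 = 6 P$)
$k{\left(r \right)} = -2 + r^{2}$ ($k{\left(r \right)} = r r + \left(2 - 4\right) = r^{2} - 2 = -2 + r^{2}$)
$k{\left(v{\left(-3 \right)} \right)} - 684 = \left(-2 + \left(6 \left(-3\right)\right)^{2}\right) - 684 = \left(-2 + \left(-18\right)^{2}\right) - 684 = \left(-2 + 324\right) - 684 = 322 - 684 = -362$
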